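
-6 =-6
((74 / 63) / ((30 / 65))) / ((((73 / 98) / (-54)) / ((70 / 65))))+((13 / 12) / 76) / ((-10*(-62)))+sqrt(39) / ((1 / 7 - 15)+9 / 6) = -8201140811 / 41277120 - 14*sqrt(39) / 187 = -199.15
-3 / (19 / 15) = -45 / 19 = -2.37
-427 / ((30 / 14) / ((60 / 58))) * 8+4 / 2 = -47766 / 29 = -1647.10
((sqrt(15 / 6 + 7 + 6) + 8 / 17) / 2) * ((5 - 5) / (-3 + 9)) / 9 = 0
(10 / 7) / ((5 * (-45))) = -2 / 315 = -0.01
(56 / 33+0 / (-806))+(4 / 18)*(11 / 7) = 1418 / 693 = 2.05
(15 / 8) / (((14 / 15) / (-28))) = -225 / 4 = -56.25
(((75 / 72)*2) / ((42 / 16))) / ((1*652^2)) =25 / 13390776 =0.00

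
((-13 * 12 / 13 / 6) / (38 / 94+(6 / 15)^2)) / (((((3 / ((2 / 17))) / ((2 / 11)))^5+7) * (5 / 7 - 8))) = 16844800 / 1878875532263929797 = 0.00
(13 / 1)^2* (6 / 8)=507 / 4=126.75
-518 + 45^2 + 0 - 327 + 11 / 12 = 14171 / 12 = 1180.92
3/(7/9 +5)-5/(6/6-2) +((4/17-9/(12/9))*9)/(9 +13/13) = -0.34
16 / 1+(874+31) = 921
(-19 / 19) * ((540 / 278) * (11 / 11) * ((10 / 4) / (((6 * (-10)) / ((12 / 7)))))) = 135 / 973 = 0.14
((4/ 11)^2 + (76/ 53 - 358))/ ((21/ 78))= -59431060/ 44891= -1323.90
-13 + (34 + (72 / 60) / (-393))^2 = 490286499 / 429025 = 1142.79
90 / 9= 10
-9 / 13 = -0.69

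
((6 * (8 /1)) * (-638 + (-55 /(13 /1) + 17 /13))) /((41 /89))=-35594304 /533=-66781.06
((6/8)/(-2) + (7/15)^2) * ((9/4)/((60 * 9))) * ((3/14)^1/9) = -283/18144000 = -0.00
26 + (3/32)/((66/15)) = 18319/704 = 26.02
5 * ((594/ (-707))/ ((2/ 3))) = -4455/ 707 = -6.30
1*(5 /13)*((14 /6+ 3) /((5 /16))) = 256 /39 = 6.56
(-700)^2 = 490000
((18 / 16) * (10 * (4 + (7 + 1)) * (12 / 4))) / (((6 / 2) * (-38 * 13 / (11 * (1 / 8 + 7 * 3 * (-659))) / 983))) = 161610935805 / 3952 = 40893455.42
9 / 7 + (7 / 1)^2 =50.29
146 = 146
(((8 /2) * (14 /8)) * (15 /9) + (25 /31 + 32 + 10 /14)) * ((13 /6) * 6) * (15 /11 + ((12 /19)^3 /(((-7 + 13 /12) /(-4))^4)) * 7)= 423314220705237667 /416051044589873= 1017.46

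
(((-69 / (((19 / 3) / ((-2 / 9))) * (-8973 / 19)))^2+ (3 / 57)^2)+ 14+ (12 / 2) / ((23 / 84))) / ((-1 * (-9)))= 24010234389509 / 6016624153983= 3.99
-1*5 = -5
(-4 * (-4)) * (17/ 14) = 136/ 7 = 19.43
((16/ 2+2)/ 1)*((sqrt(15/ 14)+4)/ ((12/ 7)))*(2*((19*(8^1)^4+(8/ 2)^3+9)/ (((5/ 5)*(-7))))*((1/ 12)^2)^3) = -389485/ 2239488 - 389485*sqrt(210)/ 125411328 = -0.22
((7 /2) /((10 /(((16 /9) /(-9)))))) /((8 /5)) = -0.04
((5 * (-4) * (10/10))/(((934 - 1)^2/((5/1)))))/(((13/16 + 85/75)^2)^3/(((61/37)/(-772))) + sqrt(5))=94369592228865638400000000000000 * sqrt(5)/530690615269086481768424190920591823741779161 + 2398584931367181213793576550400000000/530690615269086481768424190920591823741779161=0.00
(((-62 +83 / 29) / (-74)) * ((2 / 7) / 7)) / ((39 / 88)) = 3080 / 41847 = 0.07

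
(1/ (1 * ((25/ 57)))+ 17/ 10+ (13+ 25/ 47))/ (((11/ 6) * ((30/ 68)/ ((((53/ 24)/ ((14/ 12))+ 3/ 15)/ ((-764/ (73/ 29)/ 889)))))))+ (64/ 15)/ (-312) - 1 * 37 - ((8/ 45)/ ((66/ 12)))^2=-169.74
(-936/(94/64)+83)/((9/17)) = -442867/423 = -1046.97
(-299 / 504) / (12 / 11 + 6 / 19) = -0.42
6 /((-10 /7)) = -21 /5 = -4.20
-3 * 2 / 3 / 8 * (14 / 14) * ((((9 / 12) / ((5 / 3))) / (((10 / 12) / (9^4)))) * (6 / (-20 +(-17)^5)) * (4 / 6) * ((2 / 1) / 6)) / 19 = 59049 / 1348883150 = 0.00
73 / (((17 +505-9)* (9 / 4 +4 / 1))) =292 / 12825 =0.02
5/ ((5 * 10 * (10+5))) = 1/ 150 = 0.01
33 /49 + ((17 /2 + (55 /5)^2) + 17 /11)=141993 /1078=131.72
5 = 5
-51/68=-3/4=-0.75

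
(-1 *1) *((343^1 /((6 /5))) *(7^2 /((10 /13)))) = -218491 /12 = -18207.58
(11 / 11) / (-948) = -1 / 948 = -0.00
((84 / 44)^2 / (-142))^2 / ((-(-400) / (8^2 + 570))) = 61650477 / 59044224800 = 0.00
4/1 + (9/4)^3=985/64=15.39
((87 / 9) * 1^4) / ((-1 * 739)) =-29 / 2217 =-0.01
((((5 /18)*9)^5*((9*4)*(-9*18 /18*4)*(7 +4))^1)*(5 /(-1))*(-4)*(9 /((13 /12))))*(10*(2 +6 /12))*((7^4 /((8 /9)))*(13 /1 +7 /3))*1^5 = -3113671197656250 /13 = -239513169050480.77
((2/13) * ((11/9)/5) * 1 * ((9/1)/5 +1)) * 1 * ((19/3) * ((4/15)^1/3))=23408/394875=0.06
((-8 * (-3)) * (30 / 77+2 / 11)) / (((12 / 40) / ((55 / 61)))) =17600 / 427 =41.22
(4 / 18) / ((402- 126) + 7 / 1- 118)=2 / 1485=0.00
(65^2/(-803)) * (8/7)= -33800/5621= -6.01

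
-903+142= -761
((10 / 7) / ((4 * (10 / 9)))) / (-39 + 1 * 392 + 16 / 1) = 1 / 1148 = 0.00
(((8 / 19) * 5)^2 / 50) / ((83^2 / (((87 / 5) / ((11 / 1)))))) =2784 / 136781095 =0.00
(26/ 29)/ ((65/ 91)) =182/ 145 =1.26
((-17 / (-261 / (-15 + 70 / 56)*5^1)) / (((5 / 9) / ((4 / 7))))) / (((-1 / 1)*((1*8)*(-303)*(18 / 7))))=-187 / 6326640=-0.00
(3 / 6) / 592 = 1 / 1184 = 0.00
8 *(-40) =-320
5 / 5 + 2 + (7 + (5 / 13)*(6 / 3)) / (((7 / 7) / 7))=746 / 13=57.38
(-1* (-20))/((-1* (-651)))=20/651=0.03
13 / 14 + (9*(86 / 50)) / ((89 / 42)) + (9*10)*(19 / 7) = 7865981 / 31150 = 252.52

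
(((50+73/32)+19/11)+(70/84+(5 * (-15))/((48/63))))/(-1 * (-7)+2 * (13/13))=-46037/9504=-4.84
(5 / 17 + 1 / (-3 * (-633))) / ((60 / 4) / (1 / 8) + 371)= 9512 / 15850953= 0.00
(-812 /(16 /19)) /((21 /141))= -25897 /4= -6474.25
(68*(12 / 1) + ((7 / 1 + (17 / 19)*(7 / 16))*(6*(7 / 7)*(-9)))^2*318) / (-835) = -585245108631 / 9645920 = -60672.81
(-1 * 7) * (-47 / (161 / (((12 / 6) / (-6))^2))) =47 / 207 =0.23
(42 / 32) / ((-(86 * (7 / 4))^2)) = -3 / 51772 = -0.00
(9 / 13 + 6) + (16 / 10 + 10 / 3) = 2267 / 195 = 11.63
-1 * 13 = -13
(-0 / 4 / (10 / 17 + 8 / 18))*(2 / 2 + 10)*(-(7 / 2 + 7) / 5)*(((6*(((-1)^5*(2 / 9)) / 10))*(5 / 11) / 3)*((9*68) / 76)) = 0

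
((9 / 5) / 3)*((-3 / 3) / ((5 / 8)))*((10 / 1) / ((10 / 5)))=-24 / 5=-4.80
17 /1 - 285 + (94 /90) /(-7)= -84467 /315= -268.15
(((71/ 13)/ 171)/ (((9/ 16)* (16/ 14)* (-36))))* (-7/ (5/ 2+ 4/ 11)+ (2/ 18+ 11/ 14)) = 355/ 166212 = 0.00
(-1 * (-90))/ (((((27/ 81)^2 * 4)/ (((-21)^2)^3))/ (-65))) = -2257793135325/ 2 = -1128896567662.50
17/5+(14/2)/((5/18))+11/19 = 2772/95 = 29.18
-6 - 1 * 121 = -127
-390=-390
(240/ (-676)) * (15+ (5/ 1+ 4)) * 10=-14400/ 169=-85.21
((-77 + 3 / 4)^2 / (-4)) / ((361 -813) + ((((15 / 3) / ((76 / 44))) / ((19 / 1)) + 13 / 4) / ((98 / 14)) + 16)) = 9402967 / 2817392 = 3.34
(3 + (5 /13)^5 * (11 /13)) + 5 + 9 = 82090128 /4826809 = 17.01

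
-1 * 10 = -10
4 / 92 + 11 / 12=265 / 276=0.96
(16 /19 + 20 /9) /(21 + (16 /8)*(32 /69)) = 0.14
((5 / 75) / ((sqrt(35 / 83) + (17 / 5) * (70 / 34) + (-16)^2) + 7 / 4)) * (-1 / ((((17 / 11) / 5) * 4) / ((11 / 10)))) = -322289 / 1438545610 + 22 * sqrt(2905) / 2157818415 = -0.00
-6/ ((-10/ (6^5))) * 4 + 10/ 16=746521/ 40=18663.02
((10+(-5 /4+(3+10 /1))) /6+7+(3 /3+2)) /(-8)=-109 /64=-1.70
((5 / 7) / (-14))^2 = 25 / 9604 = 0.00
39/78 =1/2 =0.50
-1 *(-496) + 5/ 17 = 8437/ 17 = 496.29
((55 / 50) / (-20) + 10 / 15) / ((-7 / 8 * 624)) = -367 / 327600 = -0.00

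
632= 632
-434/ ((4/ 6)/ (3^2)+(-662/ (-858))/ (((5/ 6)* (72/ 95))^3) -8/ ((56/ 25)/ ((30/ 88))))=-2252105856/ 9958687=-226.14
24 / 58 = 12 / 29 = 0.41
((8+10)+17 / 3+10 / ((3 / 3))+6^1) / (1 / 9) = 357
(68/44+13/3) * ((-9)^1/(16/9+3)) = -5238/473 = -11.07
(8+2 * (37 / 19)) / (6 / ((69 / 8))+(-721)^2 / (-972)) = -5052456 / 226875029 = -0.02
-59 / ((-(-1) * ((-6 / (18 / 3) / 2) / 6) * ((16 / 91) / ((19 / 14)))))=43719 / 8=5464.88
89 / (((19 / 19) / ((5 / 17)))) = 445 / 17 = 26.18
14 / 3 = 4.67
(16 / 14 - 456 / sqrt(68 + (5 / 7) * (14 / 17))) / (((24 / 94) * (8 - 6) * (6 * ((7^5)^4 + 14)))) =47 / 10053825553499113890 - 893 * sqrt(19822) / 558226695018093656940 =-0.00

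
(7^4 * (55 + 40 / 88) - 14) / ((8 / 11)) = 183057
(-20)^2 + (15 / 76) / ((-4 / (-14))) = 60905 / 152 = 400.69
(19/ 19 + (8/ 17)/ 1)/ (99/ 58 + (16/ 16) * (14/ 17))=290/ 499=0.58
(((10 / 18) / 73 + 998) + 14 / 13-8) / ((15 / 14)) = 118507942 / 128115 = 925.01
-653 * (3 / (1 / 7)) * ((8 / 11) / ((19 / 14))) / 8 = -191982 / 209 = -918.57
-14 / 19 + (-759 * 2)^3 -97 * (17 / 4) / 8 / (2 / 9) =-4253524302587 / 1216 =-3497964064.63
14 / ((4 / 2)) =7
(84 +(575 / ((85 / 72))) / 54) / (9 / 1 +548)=4744 / 28407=0.17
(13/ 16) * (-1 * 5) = -65/ 16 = -4.06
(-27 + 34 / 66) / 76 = -23 / 66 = -0.35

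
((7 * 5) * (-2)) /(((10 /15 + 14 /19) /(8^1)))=-399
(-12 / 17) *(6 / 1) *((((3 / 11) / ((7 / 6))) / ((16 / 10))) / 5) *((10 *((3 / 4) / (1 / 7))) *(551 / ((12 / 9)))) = -2008395 / 748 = -2685.02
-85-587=-672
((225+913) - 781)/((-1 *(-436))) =0.82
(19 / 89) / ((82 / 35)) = 665 / 7298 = 0.09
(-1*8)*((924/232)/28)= -33/29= -1.14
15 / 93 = 5 / 31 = 0.16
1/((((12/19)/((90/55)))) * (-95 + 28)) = -57/1474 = -0.04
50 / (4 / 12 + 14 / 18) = 45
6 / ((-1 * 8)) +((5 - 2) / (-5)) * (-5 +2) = 21 / 20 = 1.05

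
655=655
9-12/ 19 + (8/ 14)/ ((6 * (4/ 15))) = 8.73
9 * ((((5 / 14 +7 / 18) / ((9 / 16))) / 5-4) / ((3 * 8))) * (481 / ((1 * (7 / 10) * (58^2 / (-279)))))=39469417 / 494508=79.82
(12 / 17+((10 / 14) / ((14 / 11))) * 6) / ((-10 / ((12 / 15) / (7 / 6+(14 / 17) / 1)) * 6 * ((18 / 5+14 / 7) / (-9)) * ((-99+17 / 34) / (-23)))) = 0.01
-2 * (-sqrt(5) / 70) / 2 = sqrt(5) / 70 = 0.03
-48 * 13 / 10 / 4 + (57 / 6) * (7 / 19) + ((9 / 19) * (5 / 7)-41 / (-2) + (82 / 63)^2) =3933617 / 377055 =10.43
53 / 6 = 8.83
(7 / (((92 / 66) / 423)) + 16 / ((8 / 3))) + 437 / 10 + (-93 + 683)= 317848 / 115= 2763.90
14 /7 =2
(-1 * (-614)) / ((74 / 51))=15657 / 37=423.16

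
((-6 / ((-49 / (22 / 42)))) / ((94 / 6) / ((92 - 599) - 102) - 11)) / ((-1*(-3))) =-957 / 493528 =-0.00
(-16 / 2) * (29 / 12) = -58 / 3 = -19.33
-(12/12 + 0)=-1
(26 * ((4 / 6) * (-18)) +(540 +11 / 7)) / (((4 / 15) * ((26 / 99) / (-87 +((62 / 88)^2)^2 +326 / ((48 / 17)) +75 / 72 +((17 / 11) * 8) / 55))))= 24370494923889 / 248055808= 98246.02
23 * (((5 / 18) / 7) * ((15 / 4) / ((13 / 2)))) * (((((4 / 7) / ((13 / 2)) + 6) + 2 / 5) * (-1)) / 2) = -14145 / 8281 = -1.71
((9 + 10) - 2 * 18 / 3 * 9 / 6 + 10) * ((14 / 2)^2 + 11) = 660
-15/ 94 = -0.16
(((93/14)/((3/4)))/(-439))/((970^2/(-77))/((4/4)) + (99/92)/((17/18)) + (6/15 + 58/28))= 666655/403642050147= 0.00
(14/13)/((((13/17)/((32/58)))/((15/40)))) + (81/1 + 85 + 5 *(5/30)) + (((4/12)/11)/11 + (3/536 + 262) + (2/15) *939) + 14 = 2709748826893/4767888840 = 568.33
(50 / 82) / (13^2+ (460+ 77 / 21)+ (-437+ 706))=15 / 22181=0.00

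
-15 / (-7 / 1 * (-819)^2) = 0.00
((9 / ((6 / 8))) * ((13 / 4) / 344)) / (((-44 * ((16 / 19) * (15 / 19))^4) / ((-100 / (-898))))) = -220786319533 / 150318061977600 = -0.00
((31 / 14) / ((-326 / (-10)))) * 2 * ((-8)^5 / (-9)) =5079040 / 10269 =494.60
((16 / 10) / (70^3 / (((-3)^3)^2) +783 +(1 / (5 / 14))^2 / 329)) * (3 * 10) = 41115600 / 1073743637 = 0.04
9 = 9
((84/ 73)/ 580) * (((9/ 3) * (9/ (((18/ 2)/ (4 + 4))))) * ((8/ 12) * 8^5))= 11010048/ 10585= 1040.16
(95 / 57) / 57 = 5 / 171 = 0.03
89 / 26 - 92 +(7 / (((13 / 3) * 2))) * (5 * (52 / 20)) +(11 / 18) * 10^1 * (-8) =-14855 / 117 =-126.97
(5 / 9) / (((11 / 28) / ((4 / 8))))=70 / 99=0.71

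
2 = 2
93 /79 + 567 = 44886 /79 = 568.18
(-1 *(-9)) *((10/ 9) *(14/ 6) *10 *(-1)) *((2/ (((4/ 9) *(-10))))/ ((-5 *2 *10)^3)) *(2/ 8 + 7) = -0.00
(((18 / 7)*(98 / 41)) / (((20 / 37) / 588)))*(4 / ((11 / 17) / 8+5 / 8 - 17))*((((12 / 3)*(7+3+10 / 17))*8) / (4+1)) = -6315853824 / 56785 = -111223.98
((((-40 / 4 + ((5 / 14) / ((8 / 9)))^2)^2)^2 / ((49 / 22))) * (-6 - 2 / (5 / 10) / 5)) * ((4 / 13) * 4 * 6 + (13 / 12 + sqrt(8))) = -11461625392239990605408375 / 47315656298993811456 - 8676476451355026953375 * sqrt(2) / 151652744548057088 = -323148.58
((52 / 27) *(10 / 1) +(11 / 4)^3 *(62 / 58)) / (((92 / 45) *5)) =4.06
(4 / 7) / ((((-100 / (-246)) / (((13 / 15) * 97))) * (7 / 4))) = 413608 / 6125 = 67.53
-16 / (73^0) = -16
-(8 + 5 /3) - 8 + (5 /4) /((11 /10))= -1091 /66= -16.53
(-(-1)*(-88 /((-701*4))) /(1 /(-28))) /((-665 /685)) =12056 /13319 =0.91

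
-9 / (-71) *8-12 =-780 / 71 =-10.99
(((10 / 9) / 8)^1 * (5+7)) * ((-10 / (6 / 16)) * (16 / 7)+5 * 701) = 361625 / 63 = 5740.08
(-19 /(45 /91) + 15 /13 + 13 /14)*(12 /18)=-297623 /12285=-24.23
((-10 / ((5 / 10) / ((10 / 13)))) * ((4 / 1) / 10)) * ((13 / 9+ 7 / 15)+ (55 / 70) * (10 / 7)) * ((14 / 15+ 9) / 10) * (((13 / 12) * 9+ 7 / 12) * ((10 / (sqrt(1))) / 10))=-247171928 / 1289925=-191.62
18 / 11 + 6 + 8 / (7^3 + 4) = 7.66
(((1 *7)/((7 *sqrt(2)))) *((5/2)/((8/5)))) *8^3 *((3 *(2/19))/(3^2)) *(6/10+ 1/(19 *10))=12.01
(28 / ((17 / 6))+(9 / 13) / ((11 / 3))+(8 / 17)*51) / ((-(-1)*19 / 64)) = 5300928 / 46189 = 114.77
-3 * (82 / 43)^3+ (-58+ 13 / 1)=-5231919 / 79507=-65.80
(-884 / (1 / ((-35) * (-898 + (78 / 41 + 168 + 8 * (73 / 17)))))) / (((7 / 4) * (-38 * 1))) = 251440800 / 779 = 322773.81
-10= -10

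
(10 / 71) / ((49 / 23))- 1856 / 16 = -403334 / 3479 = -115.93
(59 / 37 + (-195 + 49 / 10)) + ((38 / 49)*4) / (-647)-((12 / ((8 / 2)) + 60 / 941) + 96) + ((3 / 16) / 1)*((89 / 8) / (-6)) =-406795324025403 / 1412868289280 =-287.92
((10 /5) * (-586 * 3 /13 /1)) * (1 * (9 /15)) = -10548 /65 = -162.28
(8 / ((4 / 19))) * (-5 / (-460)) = 19 / 46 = 0.41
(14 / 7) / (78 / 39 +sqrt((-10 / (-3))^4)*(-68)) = -9 / 3391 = -0.00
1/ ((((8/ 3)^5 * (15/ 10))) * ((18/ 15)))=135/ 32768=0.00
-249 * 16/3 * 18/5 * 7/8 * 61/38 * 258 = -164588004/95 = -1732505.31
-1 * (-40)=40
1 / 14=0.07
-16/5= -3.20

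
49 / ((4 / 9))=441 / 4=110.25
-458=-458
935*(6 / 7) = 5610 / 7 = 801.43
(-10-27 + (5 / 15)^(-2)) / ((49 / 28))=-16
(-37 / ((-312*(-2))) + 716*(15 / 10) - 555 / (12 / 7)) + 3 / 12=468275 / 624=750.44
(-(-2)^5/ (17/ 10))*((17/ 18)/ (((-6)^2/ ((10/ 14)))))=200/ 567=0.35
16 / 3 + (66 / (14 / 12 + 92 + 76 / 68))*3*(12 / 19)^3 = 1160104112 / 197889009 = 5.86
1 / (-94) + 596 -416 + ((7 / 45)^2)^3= 179.99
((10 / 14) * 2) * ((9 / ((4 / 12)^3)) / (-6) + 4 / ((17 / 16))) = -6245 / 119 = -52.48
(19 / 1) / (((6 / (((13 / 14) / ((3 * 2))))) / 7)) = 247 / 72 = 3.43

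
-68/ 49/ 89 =-68/ 4361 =-0.02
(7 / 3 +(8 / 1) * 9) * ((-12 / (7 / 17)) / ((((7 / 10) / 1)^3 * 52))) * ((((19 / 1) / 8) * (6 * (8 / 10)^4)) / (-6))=118.15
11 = 11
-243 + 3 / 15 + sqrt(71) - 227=-2349 / 5 + sqrt(71)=-461.37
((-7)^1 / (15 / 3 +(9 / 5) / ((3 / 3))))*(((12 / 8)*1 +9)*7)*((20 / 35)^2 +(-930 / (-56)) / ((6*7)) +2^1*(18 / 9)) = -194355 / 544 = -357.27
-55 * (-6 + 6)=0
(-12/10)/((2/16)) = -48/5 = -9.60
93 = 93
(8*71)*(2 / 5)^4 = 9088 / 625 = 14.54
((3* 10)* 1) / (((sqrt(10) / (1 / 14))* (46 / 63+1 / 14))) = 27* sqrt(10) / 101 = 0.85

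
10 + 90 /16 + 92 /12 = 559 /24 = 23.29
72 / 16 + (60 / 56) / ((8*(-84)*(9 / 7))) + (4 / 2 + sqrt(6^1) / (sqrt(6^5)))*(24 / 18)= 87121 / 12096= 7.20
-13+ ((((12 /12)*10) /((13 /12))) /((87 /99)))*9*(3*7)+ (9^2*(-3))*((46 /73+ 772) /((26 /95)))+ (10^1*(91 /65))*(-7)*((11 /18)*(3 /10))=-564773957359 /825630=-684052.13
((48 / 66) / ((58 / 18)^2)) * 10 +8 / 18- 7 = -487489 / 83259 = -5.86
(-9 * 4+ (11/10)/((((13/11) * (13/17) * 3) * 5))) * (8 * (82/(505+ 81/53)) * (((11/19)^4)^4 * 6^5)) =-942623227954783786964859199872/16358139923494305995229216175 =-57.62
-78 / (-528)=13 / 88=0.15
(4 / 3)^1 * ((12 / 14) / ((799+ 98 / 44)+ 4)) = 176 / 124005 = 0.00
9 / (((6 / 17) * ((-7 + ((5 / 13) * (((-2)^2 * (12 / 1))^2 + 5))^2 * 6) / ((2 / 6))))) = 2873 / 1599441934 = 0.00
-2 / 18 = -1 / 9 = -0.11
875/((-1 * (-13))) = 875/13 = 67.31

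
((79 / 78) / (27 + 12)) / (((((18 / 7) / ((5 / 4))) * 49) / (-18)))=-395 / 85176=-0.00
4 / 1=4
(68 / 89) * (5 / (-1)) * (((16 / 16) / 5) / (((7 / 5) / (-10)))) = 3400 / 623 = 5.46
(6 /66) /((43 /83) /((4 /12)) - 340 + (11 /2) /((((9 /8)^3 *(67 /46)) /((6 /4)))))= -0.00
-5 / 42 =-0.12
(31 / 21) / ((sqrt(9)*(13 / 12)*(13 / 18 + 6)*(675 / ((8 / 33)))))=1984 / 81756675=0.00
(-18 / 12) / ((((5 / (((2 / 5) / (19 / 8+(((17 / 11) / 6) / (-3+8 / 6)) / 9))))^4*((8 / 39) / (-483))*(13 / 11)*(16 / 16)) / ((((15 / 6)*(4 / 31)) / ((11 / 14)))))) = 47890392659214336 / 29451074347724823875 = 0.00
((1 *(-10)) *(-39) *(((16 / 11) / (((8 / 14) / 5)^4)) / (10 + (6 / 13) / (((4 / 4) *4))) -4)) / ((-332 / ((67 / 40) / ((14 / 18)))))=-456595465833 / 215146624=-2122.25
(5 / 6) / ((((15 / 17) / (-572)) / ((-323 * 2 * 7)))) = 21985964 / 9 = 2442884.89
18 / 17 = 1.06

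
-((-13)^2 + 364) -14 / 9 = -4811 / 9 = -534.56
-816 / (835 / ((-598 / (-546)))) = -6256 / 5845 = -1.07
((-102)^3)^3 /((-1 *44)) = 298773142155577728 /11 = 27161194741416157.09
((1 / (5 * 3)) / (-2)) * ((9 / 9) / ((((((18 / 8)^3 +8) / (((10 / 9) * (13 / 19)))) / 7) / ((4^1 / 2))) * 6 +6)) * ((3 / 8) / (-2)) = 364 / 986073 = 0.00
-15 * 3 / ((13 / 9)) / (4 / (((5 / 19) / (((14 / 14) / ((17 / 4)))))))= -8.71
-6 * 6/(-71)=36/71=0.51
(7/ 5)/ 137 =7/ 685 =0.01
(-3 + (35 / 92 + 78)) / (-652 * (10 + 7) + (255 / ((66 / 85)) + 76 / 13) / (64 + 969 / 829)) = -53576862625 / 7874339647602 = -0.01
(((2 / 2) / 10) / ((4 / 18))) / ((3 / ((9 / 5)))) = 27 / 100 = 0.27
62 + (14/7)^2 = 66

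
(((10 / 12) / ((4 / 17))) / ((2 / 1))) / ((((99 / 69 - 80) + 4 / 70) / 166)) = -5679275 / 1516776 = -3.74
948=948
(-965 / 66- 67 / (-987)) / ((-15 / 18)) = 316011 / 18095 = 17.46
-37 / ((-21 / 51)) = 629 / 7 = 89.86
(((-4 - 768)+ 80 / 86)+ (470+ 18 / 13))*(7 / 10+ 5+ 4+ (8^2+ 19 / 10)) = -63324072 / 2795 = -22656.20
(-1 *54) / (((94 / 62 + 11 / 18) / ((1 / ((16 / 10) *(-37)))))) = 37665 / 87838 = 0.43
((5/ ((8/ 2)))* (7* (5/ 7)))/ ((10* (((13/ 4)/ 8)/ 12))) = 240/ 13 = 18.46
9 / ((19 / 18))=162 / 19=8.53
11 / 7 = 1.57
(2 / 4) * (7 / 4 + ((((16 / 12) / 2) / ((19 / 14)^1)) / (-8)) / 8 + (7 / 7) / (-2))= 0.62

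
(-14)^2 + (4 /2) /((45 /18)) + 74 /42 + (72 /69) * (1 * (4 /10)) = 96107 /483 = 198.98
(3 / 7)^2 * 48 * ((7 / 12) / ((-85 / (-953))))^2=2724627 / 7225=377.11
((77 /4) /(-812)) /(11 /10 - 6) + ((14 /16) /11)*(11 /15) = 2693 /42630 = 0.06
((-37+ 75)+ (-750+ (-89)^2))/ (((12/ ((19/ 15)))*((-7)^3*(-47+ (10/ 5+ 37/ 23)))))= 350037/ 6846280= 0.05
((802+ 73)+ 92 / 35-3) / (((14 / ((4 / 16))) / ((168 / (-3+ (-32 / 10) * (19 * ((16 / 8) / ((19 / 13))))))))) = -91836 / 3017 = -30.44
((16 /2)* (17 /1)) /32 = 17 /4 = 4.25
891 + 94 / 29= 25933 / 29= 894.24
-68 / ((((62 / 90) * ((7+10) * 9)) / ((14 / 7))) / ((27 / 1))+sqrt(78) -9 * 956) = 4957200 * sqrt(78) / 5394246751609+42642073080 / 5394246751609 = 0.01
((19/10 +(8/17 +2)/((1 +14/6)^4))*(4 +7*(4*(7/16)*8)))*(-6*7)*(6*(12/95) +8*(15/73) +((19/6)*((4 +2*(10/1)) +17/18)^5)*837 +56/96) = -85155817158128027934234493/404449200000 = -210547621699160.31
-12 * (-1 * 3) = 36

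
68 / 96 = 17 / 24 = 0.71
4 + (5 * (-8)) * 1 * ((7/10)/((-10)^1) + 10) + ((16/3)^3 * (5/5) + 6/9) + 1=-32377/135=-239.83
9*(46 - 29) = 153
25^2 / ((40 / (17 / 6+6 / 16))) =9625 / 192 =50.13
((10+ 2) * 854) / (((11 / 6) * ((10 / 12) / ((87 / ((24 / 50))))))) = 1215785.45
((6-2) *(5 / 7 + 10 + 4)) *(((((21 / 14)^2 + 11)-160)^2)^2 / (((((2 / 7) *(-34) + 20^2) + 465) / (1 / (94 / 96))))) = 36686888890149 / 1125556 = 32594459.00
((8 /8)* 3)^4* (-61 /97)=-4941 /97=-50.94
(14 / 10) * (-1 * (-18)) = 126 / 5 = 25.20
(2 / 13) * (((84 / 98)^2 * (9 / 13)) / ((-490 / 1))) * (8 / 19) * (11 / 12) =-2376 / 38548055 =-0.00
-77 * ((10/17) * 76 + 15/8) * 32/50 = -2295.51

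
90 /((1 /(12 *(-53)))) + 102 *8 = -56424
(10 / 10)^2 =1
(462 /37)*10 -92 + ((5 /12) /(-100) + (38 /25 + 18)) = 2325703 /44400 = 52.38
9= 9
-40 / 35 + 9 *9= 79.86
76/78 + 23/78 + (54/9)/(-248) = 1.25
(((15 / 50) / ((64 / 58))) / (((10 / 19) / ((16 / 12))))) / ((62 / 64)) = 551 / 775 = 0.71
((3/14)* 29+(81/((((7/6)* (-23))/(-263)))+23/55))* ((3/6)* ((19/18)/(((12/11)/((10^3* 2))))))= 6734284475/8694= 774589.89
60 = 60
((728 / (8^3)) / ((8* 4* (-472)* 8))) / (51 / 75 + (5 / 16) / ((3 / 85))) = -6825 / 5529755648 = -0.00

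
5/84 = 0.06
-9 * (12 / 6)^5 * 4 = -1152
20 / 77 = 0.26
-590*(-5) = 2950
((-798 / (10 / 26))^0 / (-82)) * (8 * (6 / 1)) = -24 / 41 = -0.59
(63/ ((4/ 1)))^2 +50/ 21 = 250.44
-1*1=-1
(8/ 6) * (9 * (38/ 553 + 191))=1267932/ 553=2292.82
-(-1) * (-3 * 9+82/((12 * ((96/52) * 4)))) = -15019/576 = -26.07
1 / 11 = 0.09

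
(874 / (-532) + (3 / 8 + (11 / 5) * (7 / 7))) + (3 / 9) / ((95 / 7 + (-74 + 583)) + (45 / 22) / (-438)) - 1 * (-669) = 6611893835033 / 9869488440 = 669.93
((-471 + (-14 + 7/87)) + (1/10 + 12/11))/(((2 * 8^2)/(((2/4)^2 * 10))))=-4629283/489984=-9.45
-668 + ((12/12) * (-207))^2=42181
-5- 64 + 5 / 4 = -271 / 4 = -67.75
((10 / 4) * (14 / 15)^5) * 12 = 1075648 / 50625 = 21.25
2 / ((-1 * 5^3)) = -2 / 125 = -0.02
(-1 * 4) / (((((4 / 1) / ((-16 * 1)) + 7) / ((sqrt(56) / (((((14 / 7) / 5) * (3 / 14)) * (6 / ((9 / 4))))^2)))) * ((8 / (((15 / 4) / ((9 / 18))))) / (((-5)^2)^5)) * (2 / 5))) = -299072265625 * sqrt(14) / 576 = -1942753388.64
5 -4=1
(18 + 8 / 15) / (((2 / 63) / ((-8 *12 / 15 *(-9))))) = 840672 / 25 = 33626.88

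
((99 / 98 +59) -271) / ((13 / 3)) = -62031 / 1274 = -48.69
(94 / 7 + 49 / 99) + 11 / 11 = 10342 / 693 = 14.92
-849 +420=-429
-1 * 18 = -18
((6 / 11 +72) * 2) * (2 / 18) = 532 / 33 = 16.12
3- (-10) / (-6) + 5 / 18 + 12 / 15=2.41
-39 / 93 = -13 / 31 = -0.42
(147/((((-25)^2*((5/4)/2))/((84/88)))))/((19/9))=0.17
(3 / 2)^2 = 9 / 4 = 2.25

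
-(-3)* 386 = 1158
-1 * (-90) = 90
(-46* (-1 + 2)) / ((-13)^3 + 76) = 46 / 2121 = 0.02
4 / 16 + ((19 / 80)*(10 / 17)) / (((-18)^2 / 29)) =11567 / 44064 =0.26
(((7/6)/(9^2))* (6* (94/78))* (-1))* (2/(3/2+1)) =-1316/15795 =-0.08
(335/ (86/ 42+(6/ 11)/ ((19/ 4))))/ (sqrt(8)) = 1470315*sqrt(2)/ 37964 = 54.77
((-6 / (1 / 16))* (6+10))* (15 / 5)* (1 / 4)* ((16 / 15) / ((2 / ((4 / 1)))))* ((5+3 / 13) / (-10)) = 417792 / 325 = 1285.51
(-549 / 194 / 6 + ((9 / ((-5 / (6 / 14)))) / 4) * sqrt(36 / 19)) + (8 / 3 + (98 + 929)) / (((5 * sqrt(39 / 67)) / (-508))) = -1569212 * sqrt(2613) / 585-183 / 388-81 * sqrt(19) / 1330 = -137119.05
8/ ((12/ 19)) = 38/ 3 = 12.67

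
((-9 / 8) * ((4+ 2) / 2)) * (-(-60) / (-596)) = 405 / 1192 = 0.34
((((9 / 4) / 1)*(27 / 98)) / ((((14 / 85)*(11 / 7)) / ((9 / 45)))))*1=4131 / 8624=0.48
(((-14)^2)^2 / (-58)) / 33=-19208 / 957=-20.07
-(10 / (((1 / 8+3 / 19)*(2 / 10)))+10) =-8030 / 43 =-186.74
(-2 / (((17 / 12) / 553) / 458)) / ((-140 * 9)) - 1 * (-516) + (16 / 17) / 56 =1427638 / 1785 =799.80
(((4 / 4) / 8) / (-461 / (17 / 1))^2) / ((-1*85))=-17 / 8500840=-0.00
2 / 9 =0.22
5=5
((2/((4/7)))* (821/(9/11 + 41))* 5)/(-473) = -5747/7912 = -0.73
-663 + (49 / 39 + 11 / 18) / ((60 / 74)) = -4638091 / 7020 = -660.70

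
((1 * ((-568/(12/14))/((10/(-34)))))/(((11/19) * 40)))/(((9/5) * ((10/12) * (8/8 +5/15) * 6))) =160531/19800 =8.11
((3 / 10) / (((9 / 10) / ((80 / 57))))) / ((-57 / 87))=-2320 / 3249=-0.71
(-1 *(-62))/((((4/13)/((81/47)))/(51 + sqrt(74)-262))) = -6887673/94 + 32643 *sqrt(74)/94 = -70285.82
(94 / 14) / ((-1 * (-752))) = 1 / 112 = 0.01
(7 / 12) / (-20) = -7 / 240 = -0.03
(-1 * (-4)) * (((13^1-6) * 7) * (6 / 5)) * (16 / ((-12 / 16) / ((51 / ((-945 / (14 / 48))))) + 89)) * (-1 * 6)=-1919232 / 11615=-165.24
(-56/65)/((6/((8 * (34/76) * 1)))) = -1904/3705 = -0.51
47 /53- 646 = -34191 /53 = -645.11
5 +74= 79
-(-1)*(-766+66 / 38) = -14521 / 19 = -764.26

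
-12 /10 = -6 /5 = -1.20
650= 650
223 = 223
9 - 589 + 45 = -535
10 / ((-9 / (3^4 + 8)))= -890 / 9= -98.89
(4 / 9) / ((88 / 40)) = 20 / 99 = 0.20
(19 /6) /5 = 19 /30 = 0.63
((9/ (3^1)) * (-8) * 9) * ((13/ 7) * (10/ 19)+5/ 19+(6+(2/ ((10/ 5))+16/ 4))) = -351648/ 133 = -2643.97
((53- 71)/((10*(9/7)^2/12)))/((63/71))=-1988/135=-14.73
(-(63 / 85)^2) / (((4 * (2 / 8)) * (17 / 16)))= -63504 / 122825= -0.52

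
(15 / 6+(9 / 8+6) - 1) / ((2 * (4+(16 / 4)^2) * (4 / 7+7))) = 483 / 16960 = 0.03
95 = 95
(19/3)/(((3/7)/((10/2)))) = 665/9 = 73.89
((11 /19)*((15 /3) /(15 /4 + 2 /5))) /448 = 275 /176624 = 0.00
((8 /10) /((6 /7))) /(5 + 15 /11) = 11 /75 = 0.15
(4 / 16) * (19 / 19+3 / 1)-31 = -30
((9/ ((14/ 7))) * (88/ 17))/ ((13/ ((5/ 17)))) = 1980/ 3757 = 0.53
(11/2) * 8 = 44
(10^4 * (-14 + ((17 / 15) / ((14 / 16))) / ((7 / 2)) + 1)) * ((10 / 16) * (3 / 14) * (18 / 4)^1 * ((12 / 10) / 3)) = -10443375 / 343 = -30447.16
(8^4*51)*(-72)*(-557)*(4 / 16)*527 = 1103744212992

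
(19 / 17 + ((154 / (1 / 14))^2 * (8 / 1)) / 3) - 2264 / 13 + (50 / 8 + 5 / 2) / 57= 624578900435 / 50388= 12395389.78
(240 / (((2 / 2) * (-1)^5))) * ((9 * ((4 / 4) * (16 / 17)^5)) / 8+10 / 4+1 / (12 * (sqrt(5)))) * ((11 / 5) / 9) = -832355128 / 4259571 - 44 * sqrt(5) / 45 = -197.59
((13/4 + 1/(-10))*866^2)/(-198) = -1312423/110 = -11931.12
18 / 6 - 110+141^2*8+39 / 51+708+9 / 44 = 119418177 / 748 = 159649.97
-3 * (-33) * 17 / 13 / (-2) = -1683 / 26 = -64.73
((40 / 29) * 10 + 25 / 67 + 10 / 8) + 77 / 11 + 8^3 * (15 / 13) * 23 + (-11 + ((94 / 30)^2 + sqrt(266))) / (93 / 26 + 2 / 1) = 26 * sqrt(266) / 145 + 1546975697531 / 113665500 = 13612.82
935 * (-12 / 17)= -660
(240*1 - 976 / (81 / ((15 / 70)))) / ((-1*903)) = -0.26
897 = 897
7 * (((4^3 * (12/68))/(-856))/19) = -168/34561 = -0.00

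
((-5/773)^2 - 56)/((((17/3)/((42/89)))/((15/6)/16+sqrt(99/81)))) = -1405387158 * sqrt(11)/904061377 - 10540403685/14464982032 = -5.88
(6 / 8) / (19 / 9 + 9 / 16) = 108 / 385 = 0.28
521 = 521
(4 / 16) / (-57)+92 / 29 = 3.17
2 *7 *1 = 14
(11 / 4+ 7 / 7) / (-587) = -0.01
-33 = -33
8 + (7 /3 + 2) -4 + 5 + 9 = 67 /3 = 22.33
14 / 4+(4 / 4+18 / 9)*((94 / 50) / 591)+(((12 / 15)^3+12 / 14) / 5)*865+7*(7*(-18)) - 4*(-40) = -166041509 / 344750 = -481.63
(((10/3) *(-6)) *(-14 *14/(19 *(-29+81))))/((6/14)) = 6860/741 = 9.26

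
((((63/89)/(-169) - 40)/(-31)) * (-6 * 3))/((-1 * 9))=2.58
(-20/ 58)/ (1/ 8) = -2.76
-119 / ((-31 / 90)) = 10710 / 31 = 345.48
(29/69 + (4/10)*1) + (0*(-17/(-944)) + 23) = 8218/345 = 23.82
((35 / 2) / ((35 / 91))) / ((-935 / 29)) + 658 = 656.59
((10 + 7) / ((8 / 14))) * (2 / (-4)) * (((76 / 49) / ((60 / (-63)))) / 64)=969 / 2560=0.38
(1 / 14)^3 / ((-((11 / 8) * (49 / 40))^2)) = -12800 / 99648703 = -0.00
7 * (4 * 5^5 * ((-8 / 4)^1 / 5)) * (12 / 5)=-84000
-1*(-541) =541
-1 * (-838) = 838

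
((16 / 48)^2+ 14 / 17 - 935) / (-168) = 2552 / 459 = 5.56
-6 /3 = -2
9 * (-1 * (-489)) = 4401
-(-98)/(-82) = -49/41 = -1.20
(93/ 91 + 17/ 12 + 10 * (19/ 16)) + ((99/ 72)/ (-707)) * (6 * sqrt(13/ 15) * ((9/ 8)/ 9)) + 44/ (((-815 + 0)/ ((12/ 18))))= 8471217/ 593320- 11 * sqrt(195)/ 113120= 14.28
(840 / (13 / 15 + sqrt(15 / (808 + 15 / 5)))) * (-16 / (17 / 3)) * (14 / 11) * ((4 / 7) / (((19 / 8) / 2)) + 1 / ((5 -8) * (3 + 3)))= -180487725600 / 118744813 + 256788000 * sqrt(12165) / 118744813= -1281.45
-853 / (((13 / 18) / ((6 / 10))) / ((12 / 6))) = -92124 / 65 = -1417.29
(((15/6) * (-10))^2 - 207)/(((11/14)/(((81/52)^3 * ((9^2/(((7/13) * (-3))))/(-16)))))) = 272629233/43264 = 6301.53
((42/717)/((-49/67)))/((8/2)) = -67/3346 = -0.02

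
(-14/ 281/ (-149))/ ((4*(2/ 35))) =245/ 167476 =0.00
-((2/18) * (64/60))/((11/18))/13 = -0.01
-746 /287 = -2.60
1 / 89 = 0.01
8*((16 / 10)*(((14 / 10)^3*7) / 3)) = 153664 / 1875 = 81.95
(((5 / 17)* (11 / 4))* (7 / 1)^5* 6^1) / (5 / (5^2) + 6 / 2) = 13865775 / 544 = 25488.56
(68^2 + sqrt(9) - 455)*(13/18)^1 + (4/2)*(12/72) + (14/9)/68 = 922121/306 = 3013.47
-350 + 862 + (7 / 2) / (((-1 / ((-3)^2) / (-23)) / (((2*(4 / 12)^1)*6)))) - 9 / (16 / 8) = 6811 / 2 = 3405.50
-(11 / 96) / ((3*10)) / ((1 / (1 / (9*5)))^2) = -11 / 5832000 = -0.00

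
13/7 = 1.86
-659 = -659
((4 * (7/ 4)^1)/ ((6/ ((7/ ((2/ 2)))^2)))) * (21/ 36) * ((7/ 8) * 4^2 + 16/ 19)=112847/ 228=494.94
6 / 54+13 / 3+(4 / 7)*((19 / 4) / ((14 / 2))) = 2131 / 441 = 4.83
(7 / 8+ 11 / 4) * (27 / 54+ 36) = 2117 / 16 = 132.31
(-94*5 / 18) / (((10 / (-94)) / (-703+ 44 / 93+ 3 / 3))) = -144119578 / 837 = -172185.88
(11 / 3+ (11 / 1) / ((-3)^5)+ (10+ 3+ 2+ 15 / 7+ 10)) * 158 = 8268140 / 1701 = 4860.75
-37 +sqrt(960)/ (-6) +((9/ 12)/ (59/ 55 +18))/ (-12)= -621063/ 16784 - 4*sqrt(15)/ 3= -42.17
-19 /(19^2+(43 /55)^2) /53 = -57475 /57975322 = -0.00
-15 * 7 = -105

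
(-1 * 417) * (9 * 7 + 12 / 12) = -26688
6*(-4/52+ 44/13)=19.85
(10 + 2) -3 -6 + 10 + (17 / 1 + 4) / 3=20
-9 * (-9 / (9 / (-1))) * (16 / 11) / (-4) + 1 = 47 / 11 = 4.27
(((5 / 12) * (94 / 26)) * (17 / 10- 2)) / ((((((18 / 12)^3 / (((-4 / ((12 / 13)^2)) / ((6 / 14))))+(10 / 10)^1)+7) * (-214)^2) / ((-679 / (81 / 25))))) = 72602075 / 270035014896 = 0.00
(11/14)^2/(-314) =-121/61544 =-0.00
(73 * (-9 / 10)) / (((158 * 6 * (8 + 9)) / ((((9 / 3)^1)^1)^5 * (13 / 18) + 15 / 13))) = -1005867 / 1396720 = -0.72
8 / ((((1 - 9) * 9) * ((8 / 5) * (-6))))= 0.01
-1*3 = -3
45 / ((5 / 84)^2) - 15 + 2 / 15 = 190289 / 15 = 12685.93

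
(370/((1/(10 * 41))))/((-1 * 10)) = -15170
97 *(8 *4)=3104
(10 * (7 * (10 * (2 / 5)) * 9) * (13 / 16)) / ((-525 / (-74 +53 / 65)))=14271 / 50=285.42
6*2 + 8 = 20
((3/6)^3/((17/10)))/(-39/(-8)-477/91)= -910/4539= -0.20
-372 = -372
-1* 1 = -1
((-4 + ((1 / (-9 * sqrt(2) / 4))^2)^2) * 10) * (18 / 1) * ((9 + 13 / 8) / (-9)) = 5563250 / 6561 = 847.93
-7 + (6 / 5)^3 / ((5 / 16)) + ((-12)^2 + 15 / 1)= 98456 / 625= 157.53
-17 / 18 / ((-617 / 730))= 6205 / 5553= 1.12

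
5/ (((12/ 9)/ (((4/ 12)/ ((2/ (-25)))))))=-125/ 8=-15.62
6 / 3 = 2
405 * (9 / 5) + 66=795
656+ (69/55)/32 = 1154629/1760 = 656.04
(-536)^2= 287296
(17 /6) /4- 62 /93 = 1 /24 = 0.04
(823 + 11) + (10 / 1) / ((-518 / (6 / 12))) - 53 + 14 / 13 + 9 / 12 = 10542983 / 13468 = 782.82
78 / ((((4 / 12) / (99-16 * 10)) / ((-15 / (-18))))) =-11895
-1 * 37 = -37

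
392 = 392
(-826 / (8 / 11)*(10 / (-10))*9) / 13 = 40887 / 52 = 786.29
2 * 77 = 154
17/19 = 0.89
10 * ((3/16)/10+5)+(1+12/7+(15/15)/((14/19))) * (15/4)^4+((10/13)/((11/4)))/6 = 1315169893/1537536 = 855.38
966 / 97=9.96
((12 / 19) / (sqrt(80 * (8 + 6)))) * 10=3 * sqrt(70) / 133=0.19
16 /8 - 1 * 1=1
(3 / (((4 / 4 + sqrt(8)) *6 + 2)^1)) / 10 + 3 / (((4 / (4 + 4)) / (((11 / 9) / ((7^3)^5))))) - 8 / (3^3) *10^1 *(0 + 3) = -15210508854781883 / 1709122143579480 + 9 *sqrt(2) / 560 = -8.88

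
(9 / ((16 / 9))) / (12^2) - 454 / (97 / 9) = -1045143 / 24832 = -42.09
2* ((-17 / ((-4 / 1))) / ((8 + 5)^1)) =17 / 26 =0.65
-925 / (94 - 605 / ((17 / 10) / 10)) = 15725 / 58902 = 0.27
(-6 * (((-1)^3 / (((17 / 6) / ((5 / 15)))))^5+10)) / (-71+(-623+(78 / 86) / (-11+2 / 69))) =2773059662628 / 32078949888845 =0.09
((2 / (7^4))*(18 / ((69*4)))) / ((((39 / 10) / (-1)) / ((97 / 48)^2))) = -47045 / 827019648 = -0.00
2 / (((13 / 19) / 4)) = 152 / 13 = 11.69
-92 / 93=-0.99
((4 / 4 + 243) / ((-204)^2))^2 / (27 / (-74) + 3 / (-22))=-1514447 / 22081616064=-0.00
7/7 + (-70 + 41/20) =-1339/20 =-66.95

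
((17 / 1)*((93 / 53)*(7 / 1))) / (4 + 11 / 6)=9486 / 265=35.80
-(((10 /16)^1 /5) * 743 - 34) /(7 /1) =-471 /56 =-8.41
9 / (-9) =-1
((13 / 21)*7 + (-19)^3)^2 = 422878096 / 9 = 46986455.11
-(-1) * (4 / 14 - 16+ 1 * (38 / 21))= -292 / 21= -13.90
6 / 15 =2 / 5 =0.40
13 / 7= 1.86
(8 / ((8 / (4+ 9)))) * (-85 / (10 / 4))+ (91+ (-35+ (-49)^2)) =2015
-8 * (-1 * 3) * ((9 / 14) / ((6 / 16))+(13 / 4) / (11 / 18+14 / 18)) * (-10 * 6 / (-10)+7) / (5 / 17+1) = 171054 / 175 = 977.45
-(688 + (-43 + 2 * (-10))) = -625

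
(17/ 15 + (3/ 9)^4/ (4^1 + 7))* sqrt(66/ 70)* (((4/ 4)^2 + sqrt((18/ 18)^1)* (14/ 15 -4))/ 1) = -22382* sqrt(1155)/ 334125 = -2.28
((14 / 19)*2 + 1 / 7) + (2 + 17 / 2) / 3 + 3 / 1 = 2159 / 266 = 8.12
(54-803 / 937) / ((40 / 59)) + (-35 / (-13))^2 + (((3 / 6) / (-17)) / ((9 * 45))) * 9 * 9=9220488653 / 107680040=85.63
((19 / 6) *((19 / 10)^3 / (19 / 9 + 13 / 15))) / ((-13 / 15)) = -1172889 / 139360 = -8.42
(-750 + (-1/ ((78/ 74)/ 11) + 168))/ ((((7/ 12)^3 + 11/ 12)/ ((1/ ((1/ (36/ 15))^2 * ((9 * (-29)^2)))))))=-42587136/ 105339455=-0.40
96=96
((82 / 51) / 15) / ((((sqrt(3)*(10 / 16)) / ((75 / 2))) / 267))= 29192*sqrt(3) / 51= 991.41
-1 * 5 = -5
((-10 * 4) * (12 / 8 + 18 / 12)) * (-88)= 10560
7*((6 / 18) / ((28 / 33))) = 11 / 4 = 2.75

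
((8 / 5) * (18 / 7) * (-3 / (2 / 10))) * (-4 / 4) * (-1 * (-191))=82512 / 7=11787.43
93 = 93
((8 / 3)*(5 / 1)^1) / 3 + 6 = 94 / 9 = 10.44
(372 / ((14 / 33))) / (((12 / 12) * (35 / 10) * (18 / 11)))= 7502 / 49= 153.10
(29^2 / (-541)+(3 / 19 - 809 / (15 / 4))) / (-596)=8369546 / 22973565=0.36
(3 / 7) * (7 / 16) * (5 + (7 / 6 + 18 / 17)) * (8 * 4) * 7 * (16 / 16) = 5159 / 17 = 303.47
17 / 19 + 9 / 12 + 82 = 6357 / 76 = 83.64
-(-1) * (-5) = -5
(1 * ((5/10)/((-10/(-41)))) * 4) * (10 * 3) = 246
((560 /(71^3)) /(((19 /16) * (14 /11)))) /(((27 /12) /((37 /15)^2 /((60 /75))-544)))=-135943808 /550825029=-0.25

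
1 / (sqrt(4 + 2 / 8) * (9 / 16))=0.86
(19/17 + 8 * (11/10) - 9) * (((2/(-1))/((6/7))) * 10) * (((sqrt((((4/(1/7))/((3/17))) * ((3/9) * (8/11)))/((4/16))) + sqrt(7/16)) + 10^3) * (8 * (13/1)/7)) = -5408000/17 - 43264 * sqrt(2618)/561 - 1352 * sqrt(7)/17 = -322273.99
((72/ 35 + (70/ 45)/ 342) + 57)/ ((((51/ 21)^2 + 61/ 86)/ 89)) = 170450798924/ 214251885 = 795.56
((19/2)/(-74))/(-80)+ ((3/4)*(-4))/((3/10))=-118381/11840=-10.00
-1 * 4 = -4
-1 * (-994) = 994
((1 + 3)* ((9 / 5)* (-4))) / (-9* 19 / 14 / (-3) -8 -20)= 2016 / 1675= 1.20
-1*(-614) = 614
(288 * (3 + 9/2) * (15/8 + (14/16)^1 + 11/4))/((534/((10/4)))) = 4950/89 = 55.62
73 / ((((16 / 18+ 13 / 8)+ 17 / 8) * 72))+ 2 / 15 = 1763 / 5010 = 0.35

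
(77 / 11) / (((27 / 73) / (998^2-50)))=508932494 / 27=18849351.63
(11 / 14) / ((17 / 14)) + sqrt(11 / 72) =sqrt(22) / 12 + 11 / 17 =1.04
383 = 383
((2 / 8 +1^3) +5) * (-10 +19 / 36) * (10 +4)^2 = -417725 / 36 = -11603.47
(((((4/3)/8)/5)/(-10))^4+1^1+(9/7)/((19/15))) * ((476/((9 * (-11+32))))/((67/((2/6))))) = 36903600002261/1461626775000000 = 0.03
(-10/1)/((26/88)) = -440/13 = -33.85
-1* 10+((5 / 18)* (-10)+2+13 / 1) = 20 / 9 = 2.22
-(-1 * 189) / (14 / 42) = 567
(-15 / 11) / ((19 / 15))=-225 / 209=-1.08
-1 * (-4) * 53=212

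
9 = 9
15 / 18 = 5 / 6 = 0.83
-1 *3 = -3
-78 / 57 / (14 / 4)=-52 / 133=-0.39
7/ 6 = 1.17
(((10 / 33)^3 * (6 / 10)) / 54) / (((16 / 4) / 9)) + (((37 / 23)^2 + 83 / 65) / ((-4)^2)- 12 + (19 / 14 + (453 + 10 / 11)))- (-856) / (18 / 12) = 35089876815767 / 34599424860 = 1014.18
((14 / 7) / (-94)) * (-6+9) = -3 / 47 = -0.06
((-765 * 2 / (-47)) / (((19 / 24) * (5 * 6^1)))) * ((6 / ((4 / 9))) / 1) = 16524 / 893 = 18.50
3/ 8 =0.38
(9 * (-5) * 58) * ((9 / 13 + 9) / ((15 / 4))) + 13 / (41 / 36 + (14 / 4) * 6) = -6745.26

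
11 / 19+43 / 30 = 1147 / 570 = 2.01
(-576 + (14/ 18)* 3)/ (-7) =1721/ 21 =81.95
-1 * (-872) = 872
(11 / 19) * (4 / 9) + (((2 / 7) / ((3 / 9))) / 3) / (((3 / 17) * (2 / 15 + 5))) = 0.57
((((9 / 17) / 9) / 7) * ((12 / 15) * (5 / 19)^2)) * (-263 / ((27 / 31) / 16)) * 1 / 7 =-2608960 / 8119251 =-0.32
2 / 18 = 0.11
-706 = -706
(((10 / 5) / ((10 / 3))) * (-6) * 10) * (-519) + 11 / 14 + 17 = 261825 / 14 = 18701.79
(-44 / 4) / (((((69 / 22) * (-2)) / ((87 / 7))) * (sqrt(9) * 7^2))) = 3509 / 23667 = 0.15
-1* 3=-3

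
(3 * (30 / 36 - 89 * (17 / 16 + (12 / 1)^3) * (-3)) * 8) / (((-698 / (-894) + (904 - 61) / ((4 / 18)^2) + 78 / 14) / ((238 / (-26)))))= -16502376632910 / 2778581143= -5939.14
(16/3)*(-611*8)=-78208/3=-26069.33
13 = 13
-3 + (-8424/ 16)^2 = 1108797/ 4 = 277199.25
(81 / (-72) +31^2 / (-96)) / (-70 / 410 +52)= -43829 / 204000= -0.21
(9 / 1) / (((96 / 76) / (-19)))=-1083 / 8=-135.38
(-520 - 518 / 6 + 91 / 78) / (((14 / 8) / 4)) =-29048 / 21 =-1383.24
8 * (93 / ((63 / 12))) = 992 / 7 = 141.71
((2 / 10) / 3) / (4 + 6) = 0.01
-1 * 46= -46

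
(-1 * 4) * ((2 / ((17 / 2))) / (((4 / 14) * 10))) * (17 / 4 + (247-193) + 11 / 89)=-19.23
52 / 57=0.91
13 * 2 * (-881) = -22906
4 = 4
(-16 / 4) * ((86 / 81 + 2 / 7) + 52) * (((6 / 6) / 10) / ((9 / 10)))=-120992 / 5103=-23.71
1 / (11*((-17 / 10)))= -10 / 187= -0.05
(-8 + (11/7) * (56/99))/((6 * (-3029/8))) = 256/81783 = 0.00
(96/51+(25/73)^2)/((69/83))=15035699/6250917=2.41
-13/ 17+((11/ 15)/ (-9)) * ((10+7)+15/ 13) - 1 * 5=-216122/ 29835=-7.24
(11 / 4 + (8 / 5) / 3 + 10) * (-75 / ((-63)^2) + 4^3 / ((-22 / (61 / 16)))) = -128859757 / 873180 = -147.58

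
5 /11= 0.45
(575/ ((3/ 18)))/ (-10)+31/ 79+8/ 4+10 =-26276/ 79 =-332.61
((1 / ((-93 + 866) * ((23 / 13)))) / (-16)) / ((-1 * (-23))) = -13 / 6542672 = -0.00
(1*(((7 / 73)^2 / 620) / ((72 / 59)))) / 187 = 2891 / 44484786720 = 0.00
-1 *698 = -698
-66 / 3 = -22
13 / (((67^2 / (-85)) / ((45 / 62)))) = -49725 / 278318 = -0.18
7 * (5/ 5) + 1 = 8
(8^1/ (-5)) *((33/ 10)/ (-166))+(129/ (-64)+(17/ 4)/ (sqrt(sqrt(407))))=-263451/ 132800+17 *407^(3/ 4)/ 1628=-1.04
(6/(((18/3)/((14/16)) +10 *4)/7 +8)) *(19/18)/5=931/10800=0.09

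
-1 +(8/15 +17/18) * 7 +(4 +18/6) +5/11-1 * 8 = 8711/990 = 8.80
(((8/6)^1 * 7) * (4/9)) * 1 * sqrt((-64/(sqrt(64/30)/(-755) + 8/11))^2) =11693440 * sqrt(30)/65959569 + 8025952000/21986523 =366.01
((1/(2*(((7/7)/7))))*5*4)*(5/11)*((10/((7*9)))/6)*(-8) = -2000/297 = -6.73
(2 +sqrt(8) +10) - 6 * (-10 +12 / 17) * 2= 2 * sqrt(2) +2100 / 17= 126.36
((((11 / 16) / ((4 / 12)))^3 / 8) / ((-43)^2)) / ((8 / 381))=13691997 / 484704256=0.03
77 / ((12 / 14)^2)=3773 / 36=104.81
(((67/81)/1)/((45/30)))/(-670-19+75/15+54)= -67/76545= -0.00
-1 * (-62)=62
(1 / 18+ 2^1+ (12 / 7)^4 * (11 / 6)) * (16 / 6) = 3092500 / 64827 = 47.70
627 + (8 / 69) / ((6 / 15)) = 43283 / 69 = 627.29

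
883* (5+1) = 5298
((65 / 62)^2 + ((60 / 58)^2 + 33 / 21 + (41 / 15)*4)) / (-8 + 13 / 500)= -124525456925 / 67668245127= -1.84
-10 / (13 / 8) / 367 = -80 / 4771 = -0.02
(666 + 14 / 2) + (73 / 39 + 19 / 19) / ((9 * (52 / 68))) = 3072803 / 4563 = 673.42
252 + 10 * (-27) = -18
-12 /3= -4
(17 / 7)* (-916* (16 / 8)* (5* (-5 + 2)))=467160 / 7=66737.14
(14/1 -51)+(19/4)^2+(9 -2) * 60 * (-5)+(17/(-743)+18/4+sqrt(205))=-25083209/11888+sqrt(205)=-2095.64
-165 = -165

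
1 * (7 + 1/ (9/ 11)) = 74/ 9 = 8.22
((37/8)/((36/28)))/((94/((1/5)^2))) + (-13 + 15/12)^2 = 11680217/84600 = 138.06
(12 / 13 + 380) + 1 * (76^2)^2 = 433713240 / 13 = 33362556.92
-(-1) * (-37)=-37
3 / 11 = 0.27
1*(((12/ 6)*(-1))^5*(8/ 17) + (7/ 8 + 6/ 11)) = -20403/ 1496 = -13.64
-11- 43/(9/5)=-314/9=-34.89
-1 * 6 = -6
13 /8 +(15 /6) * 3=73 /8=9.12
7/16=0.44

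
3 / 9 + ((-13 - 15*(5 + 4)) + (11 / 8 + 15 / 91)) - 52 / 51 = -147.15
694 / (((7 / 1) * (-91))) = -694 / 637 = -1.09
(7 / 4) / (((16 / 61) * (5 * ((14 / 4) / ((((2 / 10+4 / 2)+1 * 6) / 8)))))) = 2501 / 6400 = 0.39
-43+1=-42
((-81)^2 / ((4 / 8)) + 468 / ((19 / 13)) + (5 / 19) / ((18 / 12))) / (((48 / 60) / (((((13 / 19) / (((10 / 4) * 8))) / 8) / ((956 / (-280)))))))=-43578535 / 2070696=-21.05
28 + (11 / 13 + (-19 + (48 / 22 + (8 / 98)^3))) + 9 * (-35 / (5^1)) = -857534409 / 16823807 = -50.97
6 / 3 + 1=3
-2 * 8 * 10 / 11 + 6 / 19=-2974 / 209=-14.23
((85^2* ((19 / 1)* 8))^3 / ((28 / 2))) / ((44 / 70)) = 1655595857710000000 / 11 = 150508714337272727.27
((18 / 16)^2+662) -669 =-367 / 64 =-5.73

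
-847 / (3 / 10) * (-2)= 16940 / 3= 5646.67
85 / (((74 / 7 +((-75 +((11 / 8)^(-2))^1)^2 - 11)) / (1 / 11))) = 791945 / 568342924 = 0.00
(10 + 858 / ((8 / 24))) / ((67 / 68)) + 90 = 181742 / 67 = 2712.57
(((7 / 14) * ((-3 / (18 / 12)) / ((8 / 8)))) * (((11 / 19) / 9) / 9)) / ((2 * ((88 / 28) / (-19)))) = 7 / 324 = 0.02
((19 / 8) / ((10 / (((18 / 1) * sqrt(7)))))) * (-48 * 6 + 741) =77463 * sqrt(7) / 40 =5123.70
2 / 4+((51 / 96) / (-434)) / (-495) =3437297 / 6874560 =0.50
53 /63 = 0.84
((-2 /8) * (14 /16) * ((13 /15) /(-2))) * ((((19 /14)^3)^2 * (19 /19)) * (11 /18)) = 6727560983 /18587197440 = 0.36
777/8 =97.12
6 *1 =6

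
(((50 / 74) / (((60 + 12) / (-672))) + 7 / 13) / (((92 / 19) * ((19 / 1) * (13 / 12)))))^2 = 69272329 / 20683904761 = 0.00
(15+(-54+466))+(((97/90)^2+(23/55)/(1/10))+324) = 67390199/89100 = 756.34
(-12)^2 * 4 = 576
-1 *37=-37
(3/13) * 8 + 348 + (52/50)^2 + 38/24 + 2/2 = 353.51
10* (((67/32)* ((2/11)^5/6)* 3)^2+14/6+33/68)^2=278034967379223704740920245/3499645473639177167863602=79.45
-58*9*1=-522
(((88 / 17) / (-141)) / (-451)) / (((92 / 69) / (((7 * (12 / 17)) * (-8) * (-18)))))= 24192 / 556903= 0.04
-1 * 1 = -1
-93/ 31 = -3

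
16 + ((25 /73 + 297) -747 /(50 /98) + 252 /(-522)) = -60930451 /52925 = -1151.26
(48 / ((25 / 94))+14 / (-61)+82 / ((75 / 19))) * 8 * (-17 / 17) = -7357472 / 4575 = -1608.19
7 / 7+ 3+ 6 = 10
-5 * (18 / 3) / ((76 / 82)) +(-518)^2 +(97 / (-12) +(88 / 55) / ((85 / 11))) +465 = 26041754389 / 96900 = 268748.76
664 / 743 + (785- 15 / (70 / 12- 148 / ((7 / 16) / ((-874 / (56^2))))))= 785.74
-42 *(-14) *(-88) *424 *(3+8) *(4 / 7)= -137905152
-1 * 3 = -3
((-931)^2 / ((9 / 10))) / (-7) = -1238230 / 9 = -137581.11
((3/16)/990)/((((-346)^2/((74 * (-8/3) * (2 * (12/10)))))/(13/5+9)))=-1073/123457125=-0.00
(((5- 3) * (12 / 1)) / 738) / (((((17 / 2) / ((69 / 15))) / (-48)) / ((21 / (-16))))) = 1.11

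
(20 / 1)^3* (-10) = -80000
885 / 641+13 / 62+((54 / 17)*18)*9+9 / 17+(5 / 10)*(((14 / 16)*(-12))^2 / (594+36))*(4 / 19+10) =132885526053 / 256733320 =517.60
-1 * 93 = -93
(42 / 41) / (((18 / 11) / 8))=616 / 123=5.01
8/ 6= 4/ 3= 1.33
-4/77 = -0.05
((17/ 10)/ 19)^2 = 289/ 36100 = 0.01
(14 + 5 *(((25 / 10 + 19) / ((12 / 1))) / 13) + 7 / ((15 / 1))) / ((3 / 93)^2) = 14564.69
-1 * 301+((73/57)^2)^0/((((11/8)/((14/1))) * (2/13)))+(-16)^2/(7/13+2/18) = 33291/209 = 159.29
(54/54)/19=1/19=0.05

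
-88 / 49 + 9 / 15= -293 / 245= -1.20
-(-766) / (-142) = -383 / 71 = -5.39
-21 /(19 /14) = -294 /19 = -15.47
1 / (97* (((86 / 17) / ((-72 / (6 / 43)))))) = -1.05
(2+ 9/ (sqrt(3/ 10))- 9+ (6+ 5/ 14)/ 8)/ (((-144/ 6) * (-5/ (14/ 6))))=-139/ 1152+ 7 * sqrt(30)/ 120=0.20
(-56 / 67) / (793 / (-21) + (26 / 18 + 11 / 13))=45864 / 1946417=0.02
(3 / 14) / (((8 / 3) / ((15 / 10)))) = 27 / 224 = 0.12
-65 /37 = -1.76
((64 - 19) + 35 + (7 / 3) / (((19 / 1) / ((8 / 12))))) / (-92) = -6847 / 7866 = -0.87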